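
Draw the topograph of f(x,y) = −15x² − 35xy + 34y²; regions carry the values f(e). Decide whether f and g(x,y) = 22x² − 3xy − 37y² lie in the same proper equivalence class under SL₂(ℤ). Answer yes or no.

D₁ = 3265, D₂ = 3265
river cycle of f (length 66): (34, 35, -15), (-15, 55, 4), (4, 57, -1), (-1, 57, 4), (4, 55, -15), (-15, 35, 34), (34, 33, -16), (-16, 31, 36), (36, 41, -11), (-11, 47, 24), … (56 more)
river cycle of g (length 74): (22, 41, -18), (-18, 31, 32), (32, 33, -17), (-17, 35, 30), (30, 25, -22), (-22, 19, 33), (33, 47, -8), (-8, 49, 27), (27, 5, -30), (-30, 55, 2), … (64 more)
cycles differ ⇒ inequivalent

no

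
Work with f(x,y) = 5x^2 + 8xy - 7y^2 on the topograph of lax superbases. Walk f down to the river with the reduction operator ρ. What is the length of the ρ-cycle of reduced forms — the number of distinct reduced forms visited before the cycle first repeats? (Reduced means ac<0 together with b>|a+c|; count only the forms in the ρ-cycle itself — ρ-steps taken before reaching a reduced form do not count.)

D = 204, ⌊√D⌋ = 14
river: ρ → (-7,6,6)
river: ρ → (6,6,-7)
river: ρ → (-7,8,5)
river: ρ → (5,12,-3)
river: ρ → (-3,12,5)
river: ρ → (5,8,-7)
ρ-cycle length = 6 (tail of 0 descent steps not counted)

6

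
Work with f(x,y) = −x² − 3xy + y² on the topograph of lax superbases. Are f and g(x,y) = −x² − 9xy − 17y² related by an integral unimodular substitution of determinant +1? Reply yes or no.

D₁ = 13, D₂ = 13
river cycle of f (length 2): (1, 3, -1), (-1, 3, 1)
river cycle of g (length 2): (-1, 3, 1), (1, 3, -1)
cycles coincide ⇒ equivalent

yes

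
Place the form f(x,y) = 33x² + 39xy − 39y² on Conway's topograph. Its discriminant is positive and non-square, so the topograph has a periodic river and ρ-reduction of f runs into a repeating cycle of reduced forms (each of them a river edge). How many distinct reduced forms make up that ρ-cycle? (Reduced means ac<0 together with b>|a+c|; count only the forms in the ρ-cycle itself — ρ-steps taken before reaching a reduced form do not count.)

D = 6669, ⌊√D⌋ = 81
river: ρ → (-39,39,33)
river: ρ → (33,27,-45)
river: ρ → (-45,63,15)
river: ρ → (15,57,-57)
river: ρ → (-57,57,15)
river: ρ → (15,63,-45)
river: ρ → (-45,27,33)
river: ρ → (33,39,-39)
ρ-cycle length = 8 (tail of 0 descent steps not counted)

8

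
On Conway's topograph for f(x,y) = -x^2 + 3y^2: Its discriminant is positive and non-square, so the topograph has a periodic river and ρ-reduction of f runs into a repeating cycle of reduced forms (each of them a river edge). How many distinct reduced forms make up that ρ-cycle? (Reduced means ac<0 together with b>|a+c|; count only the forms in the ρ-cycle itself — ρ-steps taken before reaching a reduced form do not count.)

D = 12, ⌊√D⌋ = 3
descent: ρ → (3,0,-1)
descent: ρ → (-1,2,2)  [lands on river]
river: ρ → (2,2,-1)
ρ-cycle length = 2 (tail of 2 descent steps not counted)

2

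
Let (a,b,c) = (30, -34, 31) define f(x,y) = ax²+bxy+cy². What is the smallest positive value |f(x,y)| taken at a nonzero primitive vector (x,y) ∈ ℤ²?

translate: b→26 (≡-34 mod 60), so (30,-34,31)→(30,26,27)
flip: (30,26,27)→(27,-26,30)
reduced (well bottom): (27,-26,30) with a≤c, −a<b≤a
well minimum = a = 27

27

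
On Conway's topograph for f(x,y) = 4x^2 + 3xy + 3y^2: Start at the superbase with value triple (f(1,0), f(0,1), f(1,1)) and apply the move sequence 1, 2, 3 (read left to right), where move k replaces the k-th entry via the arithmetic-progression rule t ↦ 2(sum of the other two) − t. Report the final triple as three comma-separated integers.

start (4,3,10) = (f(1,0),f(0,1),f(1,1))
replace slot 1: 2·(3+10) − 4 = 22 → (22,3,10)
replace slot 2: 2·(22+10) − 3 = 61 → (22,61,10)
replace slot 3: 2·(22+61) − 10 = 156 → (22,61,156)

22,61,156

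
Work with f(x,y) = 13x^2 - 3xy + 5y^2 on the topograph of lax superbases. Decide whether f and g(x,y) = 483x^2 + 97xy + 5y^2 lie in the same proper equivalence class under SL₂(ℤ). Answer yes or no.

D₁ = -251, D₂ = -251
f: flip: (13,-3,5)→(5,3,13)
f: reduced (well bottom): (5,3,13) with a≤c, −a<b≤a
g: flip: (483,97,5)→(5,-97,483)
g: translate: b→3 (≡-97 mod 10), so (5,-97,483)→(5,3,13)
g: reduced (well bottom): (5,3,13) with a≤c, −a<b≤a
reduced forms (5, 3, 13) vs (5, 3, 13) ⇒ equivalent

yes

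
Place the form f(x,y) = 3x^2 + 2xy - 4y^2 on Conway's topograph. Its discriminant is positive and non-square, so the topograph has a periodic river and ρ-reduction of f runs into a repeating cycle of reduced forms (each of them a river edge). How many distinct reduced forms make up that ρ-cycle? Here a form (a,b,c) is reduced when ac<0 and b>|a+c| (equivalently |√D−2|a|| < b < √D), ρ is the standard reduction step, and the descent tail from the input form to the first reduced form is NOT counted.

D = 52, ⌊√D⌋ = 7
river: ρ → (-4,6,1)
river: ρ → (1,6,-4)
river: ρ → (-4,2,3)
river: ρ → (3,4,-3)
river: ρ → (-3,2,4)
river: ρ → (4,6,-1)
river: ρ → (-1,6,4)
river: ρ → (4,2,-3)
river: ρ → (-3,4,3)
river: ρ → (3,2,-4)
ρ-cycle length = 10 (tail of 0 descent steps not counted)

10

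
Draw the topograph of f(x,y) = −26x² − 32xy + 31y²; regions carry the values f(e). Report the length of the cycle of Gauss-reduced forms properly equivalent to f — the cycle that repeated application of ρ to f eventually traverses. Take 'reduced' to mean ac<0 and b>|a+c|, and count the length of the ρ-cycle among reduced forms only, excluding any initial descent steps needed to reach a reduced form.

D = 4248, ⌊√D⌋ = 65
descent: ρ → (31,32,-26)  [lands on river]
river: ρ → (-26,20,37)
river: ρ → (37,54,-9)
river: ρ → (-9,54,37)
river: ρ → (37,20,-26)
river: ρ → (-26,32,31)
river: ρ → (31,30,-27)
river: ρ → (-27,24,34)
river: ρ → (34,44,-17)
river: ρ → (-17,58,13)
river: ρ → (13,46,-41)
river: ρ → (-41,36,18)
river: ρ → (18,36,-41)
river: ρ → (-41,46,13)
river: ρ → (13,58,-17)
river: ρ → (-17,44,34)
river: ρ → (34,24,-27)
river: ρ → (-27,30,31)
ρ-cycle length = 18 (tail of 1 descent step not counted)

18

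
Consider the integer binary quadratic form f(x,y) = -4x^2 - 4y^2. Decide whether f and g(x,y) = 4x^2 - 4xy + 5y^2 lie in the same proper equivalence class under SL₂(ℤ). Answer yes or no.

D₁ = -64, D₂ = -64
f is negative-definite; reduce −f:
−f: reduced (well bottom): (4,0,4) with a≤c, −a<b≤a
flip sign back: reduced form of f is (-4,0,-4)
g: translate: b→4 (≡-4 mod 8), so (4,-4,5)→(4,4,5)
g: reduced (well bottom): (4,4,5) with a≤c, −a<b≤a
reduced forms (-4, 0, -4) vs (4, 4, 5) ⇒ inequivalent

no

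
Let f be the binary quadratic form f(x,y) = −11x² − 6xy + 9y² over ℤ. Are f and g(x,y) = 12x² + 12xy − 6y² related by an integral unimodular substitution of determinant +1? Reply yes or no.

D₁ = 432, D₂ = 432
river cycle of f (length 8): (9, 6, -11), (-11, 16, 4), (4, 16, -11), (-11, 6, 9), (9, 12, -8), (-8, 20, 1), (1, 20, -8), (-8, 12, 9)
river cycle of g (length 2): (-6, 12, 12), (12, 12, -6)
cycles differ ⇒ inequivalent

no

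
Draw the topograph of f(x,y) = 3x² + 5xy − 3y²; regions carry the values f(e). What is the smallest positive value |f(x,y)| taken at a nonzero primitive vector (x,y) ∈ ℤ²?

river: ρ → (-3,7,1)
river: ρ → (1,7,-3)
river: ρ → (-3,5,3)
river: ρ → (3,7,-1)
river: ρ → (-1,7,3)
river: ρ → (3,5,-3)
closes: descent 0, river 6
min |a| on river = 1

1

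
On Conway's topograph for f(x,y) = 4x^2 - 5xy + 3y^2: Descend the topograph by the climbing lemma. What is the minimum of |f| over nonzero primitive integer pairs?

translate: b→3 (≡-5 mod 8), so (4,-5,3)→(4,3,2)
flip: (4,3,2)→(2,-3,4)
translate: b→1 (≡-3 mod 4), so (2,-3,4)→(2,1,3)
reduced (well bottom): (2,1,3) with a≤c, −a<b≤a
well minimum = a = 2

2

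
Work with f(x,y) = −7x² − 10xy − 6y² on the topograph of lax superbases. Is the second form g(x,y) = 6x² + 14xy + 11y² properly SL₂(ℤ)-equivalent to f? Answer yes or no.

D₁ = -68, D₂ = -68
f is negative-definite; reduce −f:
−f: translate: b→-4 (≡10 mod 14), so (7,10,6)→(7,-4,3)
−f: flip: (7,-4,3)→(3,4,7)
−f: translate: b→-2 (≡4 mod 6), so (3,4,7)→(3,-2,6)
−f: reduced (well bottom): (3,-2,6) with a≤c, −a<b≤a
flip sign back: reduced form of f is (-3,2,-6)
g: translate: b→2 (≡14 mod 12), so (6,14,11)→(6,2,3)
g: flip: (6,2,3)→(3,-2,6)
g: reduced (well bottom): (3,-2,6) with a≤c, −a<b≤a
reduced forms (-3, 2, -6) vs (3, -2, 6) ⇒ inequivalent

no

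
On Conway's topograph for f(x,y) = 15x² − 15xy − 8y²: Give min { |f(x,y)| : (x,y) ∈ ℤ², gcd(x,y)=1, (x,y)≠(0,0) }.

descent: ρ → (-8,15,15)  [lands on river]
river: ρ → (15,15,-8)
river: ρ → (-8,17,13)
river: ρ → (13,9,-12)
river: ρ → (-12,15,10)
river: ρ → (10,25,-2)
river: ρ → (-2,23,22)
river: ρ → (22,21,-3)
river: ρ → (-3,21,22)
river: ρ → (22,23,-2)
river: ρ → (-2,25,10)
river: ρ → (10,15,-12)
river: ρ → (-12,9,13)
river: ρ → (13,17,-8)
closes: descent 1, river 14
min |a| on river = 2

2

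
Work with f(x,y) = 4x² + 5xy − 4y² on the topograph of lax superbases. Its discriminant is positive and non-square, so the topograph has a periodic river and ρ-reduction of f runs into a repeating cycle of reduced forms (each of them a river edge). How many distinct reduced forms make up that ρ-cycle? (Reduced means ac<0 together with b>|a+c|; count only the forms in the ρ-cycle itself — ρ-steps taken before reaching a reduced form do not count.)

D = 89, ⌊√D⌋ = 9
river: ρ → (-4,3,5)
river: ρ → (5,7,-2)
river: ρ → (-2,9,1)
river: ρ → (1,9,-2)
river: ρ → (-2,7,5)
river: ρ → (5,3,-4)
river: ρ → (-4,5,4)
river: ρ → (4,3,-5)
river: ρ → (-5,7,2)
river: ρ → (2,9,-1)
river: ρ → (-1,9,2)
river: ρ → (2,7,-5)
river: ρ → (-5,3,4)
river: ρ → (4,5,-4)
ρ-cycle length = 14 (tail of 0 descent steps not counted)

14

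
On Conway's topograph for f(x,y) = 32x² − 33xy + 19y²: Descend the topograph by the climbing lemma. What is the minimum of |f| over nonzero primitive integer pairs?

translate: b→31 (≡-33 mod 64), so (32,-33,19)→(32,31,18)
flip: (32,31,18)→(18,-31,32)
translate: b→5 (≡-31 mod 36), so (18,-31,32)→(18,5,19)
reduced (well bottom): (18,5,19) with a≤c, −a<b≤a
well minimum = a = 18

18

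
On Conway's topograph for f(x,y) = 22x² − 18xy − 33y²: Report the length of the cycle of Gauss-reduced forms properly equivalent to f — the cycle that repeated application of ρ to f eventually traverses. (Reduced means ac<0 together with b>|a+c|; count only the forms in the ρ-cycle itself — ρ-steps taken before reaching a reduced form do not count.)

D = 3228, ⌊√D⌋ = 56
descent: ρ → (-33,18,22)  [lands on river]
river: ρ → (22,26,-29)
river: ρ → (-29,32,19)
river: ρ → (19,44,-17)
river: ρ → (-17,24,39)
river: ρ → (39,54,-2)
river: ρ → (-2,54,39)
river: ρ → (39,24,-17)
river: ρ → (-17,44,19)
river: ρ → (19,32,-29)
river: ρ → (-29,26,22)
river: ρ → (22,18,-33)
river: ρ → (-33,48,7)
river: ρ → (7,50,-26)
river: ρ → (-26,54,3)
river: ρ → (3,54,-26)
river: ρ → (-26,50,7)
river: ρ → (7,48,-33)
ρ-cycle length = 18 (tail of 1 descent step not counted)

18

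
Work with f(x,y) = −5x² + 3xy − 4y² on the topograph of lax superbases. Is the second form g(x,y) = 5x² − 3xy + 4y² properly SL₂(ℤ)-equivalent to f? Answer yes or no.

D₁ = -71, D₂ = -71
f is negative-definite; reduce −f:
−f: flip: (5,-3,4)→(4,3,5)
−f: reduced (well bottom): (4,3,5) with a≤c, −a<b≤a
flip sign back: reduced form of f is (-4,-3,-5)
g: flip: (5,-3,4)→(4,3,5)
g: reduced (well bottom): (4,3,5) with a≤c, −a<b≤a
reduced forms (-4, -3, -5) vs (4, 3, 5) ⇒ inequivalent

no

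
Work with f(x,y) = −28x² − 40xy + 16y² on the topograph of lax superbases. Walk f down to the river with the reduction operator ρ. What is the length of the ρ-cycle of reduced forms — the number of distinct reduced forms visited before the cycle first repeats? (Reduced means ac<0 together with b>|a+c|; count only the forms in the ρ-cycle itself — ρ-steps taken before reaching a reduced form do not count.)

D = 3392, ⌊√D⌋ = 58
descent: ρ → (16,40,-28)  [lands on river]
river: ρ → (-28,16,28)
river: ρ → (28,40,-16)
river: ρ → (-16,56,4)
river: ρ → (4,56,-16)
river: ρ → (-16,40,28)
river: ρ → (28,16,-28)
river: ρ → (-28,40,16)
river: ρ → (16,56,-4)
river: ρ → (-4,56,16)
ρ-cycle length = 10 (tail of 1 descent step not counted)

10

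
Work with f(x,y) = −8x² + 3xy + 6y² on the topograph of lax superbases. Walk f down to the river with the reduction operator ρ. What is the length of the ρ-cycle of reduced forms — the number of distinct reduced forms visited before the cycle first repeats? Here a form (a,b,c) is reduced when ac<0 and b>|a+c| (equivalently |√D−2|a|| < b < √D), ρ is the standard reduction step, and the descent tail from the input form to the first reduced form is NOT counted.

D = 201, ⌊√D⌋ = 14
river: ρ → (6,9,-5)
river: ρ → (-5,11,4)
river: ρ → (4,13,-2)
river: ρ → (-2,11,10)
river: ρ → (10,9,-3)
river: ρ → (-3,9,10)
river: ρ → (10,11,-2)
river: ρ → (-2,13,4)
river: ρ → (4,11,-5)
river: ρ → (-5,9,6)
river: ρ → (6,3,-8)
river: ρ → (-8,13,1)
river: ρ → (1,13,-8)
river: ρ → (-8,3,6)
ρ-cycle length = 14 (tail of 0 descent steps not counted)

14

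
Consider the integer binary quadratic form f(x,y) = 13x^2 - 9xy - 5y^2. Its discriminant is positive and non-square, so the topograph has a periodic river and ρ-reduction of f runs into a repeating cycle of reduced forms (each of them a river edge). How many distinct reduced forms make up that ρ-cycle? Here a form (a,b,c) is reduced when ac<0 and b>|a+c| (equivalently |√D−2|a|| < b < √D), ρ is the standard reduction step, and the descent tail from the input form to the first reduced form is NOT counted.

D = 341, ⌊√D⌋ = 18
descent: ρ → (-5,9,13)  [lands on river]
river: ρ → (13,17,-1)
river: ρ → (-1,17,13)
river: ρ → (13,9,-5)
river: ρ → (-5,11,11)
river: ρ → (11,11,-5)
ρ-cycle length = 6 (tail of 1 descent step not counted)

6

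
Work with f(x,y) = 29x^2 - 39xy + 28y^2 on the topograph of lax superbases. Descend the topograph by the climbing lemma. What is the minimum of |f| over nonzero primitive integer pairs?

translate: b→19 (≡-39 mod 58), so (29,-39,28)→(29,19,18)
flip: (29,19,18)→(18,-19,29)
translate: b→17 (≡-19 mod 36), so (18,-19,29)→(18,17,28)
reduced (well bottom): (18,17,28) with a≤c, −a<b≤a
well minimum = a = 18

18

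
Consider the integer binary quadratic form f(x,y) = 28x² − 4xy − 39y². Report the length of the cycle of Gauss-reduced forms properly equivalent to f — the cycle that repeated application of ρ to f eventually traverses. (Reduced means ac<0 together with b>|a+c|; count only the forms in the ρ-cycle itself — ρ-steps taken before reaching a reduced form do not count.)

D = 4384, ⌊√D⌋ = 66
descent: ρ → (-39,4,28)
descent: ρ → (28,52,-15)  [lands on river]
river: ρ → (-15,38,49)
river: ρ → (49,60,-4)
river: ρ → (-4,60,49)
river: ρ → (49,38,-15)
river: ρ → (-15,52,28)
river: ρ → (28,60,-7)
river: ρ → (-7,66,1)
river: ρ → (1,66,-7)
river: ρ → (-7,60,28)
ρ-cycle length = 10 (tail of 2 descent steps not counted)

10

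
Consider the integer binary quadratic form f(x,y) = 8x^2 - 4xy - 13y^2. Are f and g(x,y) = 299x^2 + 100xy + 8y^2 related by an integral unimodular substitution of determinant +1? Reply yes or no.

D₁ = 432, D₂ = 432
river cycle of f (length 8): (8, 12, -9), (-9, 6, 11), (11, 16, -4), (-4, 16, 11), (11, 6, -9), (-9, 12, 8), (8, 20, -1), (-1, 20, 8)
river cycle of g (length 8): (8, 12, -9), (-9, 6, 11), (11, 16, -4), (-4, 16, 11), (11, 6, -9), (-9, 12, 8), (8, 20, -1), (-1, 20, 8)
cycles coincide ⇒ equivalent

yes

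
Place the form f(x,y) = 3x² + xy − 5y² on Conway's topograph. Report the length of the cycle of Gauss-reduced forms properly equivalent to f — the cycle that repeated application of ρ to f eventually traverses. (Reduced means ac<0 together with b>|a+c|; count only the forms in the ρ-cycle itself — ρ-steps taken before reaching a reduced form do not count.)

D = 61, ⌊√D⌋ = 7
descent: ρ → (-5,-1,3)
descent: ρ → (3,7,-1)  [lands on river]
river: ρ → (-1,7,3)
river: ρ → (3,5,-3)
river: ρ → (-3,7,1)
river: ρ → (1,7,-3)
river: ρ → (-3,5,3)
ρ-cycle length = 6 (tail of 2 descent steps not counted)

6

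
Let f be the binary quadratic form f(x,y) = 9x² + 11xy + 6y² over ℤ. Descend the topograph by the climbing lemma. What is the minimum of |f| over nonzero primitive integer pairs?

translate: b→-7 (≡11 mod 18), so (9,11,6)→(9,-7,4)
flip: (9,-7,4)→(4,7,9)
translate: b→-1 (≡7 mod 8), so (4,7,9)→(4,-1,6)
reduced (well bottom): (4,-1,6) with a≤c, −a<b≤a
well minimum = a = 4

4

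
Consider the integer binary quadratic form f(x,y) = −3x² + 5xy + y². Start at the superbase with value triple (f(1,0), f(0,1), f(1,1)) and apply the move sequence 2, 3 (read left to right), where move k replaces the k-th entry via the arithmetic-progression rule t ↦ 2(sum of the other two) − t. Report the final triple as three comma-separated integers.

start (-3,1,3) = (f(1,0),f(0,1),f(1,1))
replace slot 2: 2·((-3)+3) − 1 = -1 → (-3,-1,3)
replace slot 3: 2·((-3)+(-1)) − 3 = -11 → (-3,-1,-11)

-3,-1,-11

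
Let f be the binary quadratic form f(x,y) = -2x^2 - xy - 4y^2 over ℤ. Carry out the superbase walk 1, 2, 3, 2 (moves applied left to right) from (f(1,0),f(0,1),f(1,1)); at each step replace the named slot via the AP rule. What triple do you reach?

start (-2,-4,-7) = (f(1,0),f(0,1),f(1,1))
replace slot 1: 2·((-4)+(-7)) − (-2) = -20 → (-20,-4,-7)
replace slot 2: 2·((-20)+(-7)) − (-4) = -50 → (-20,-50,-7)
replace slot 3: 2·((-20)+(-50)) − (-7) = -133 → (-20,-50,-133)
replace slot 2: 2·((-20)+(-133)) − (-50) = -256 → (-20,-256,-133)

-20,-256,-133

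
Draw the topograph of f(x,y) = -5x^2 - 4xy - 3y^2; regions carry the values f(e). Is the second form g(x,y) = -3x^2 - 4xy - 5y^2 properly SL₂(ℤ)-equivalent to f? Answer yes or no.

D₁ = -44, D₂ = -44
f is negative-definite; reduce −f:
−f: flip: (5,4,3)→(3,-4,5)
−f: translate: b→2 (≡-4 mod 6), so (3,-4,5)→(3,2,4)
−f: reduced (well bottom): (3,2,4) with a≤c, −a<b≤a
flip sign back: reduced form of f is (-3,-2,-4)
g is negative-definite; reduce −g:
−g: translate: b→-2 (≡4 mod 6), so (3,4,5)→(3,-2,4)
−g: reduced (well bottom): (3,-2,4) with a≤c, −a<b≤a
flip sign back: reduced form of g is (-3,2,-4)
reduced forms (-3, -2, -4) vs (-3, 2, -4) ⇒ inequivalent

no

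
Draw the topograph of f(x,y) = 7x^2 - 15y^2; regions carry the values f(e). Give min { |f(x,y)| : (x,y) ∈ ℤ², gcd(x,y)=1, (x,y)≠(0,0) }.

descent: ρ → (-15,0,7)
descent: ρ → (7,14,-8)  [lands on river]
river: ρ → (-8,18,3)
river: ρ → (3,18,-8)
river: ρ → (-8,14,7)
closes: descent 2, river 4
min |a| on river = 3

3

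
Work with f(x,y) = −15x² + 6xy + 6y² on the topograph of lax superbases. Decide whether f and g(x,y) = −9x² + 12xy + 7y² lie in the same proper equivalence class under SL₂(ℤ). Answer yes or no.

D₁ = 396, D₂ = 396
river cycle of f (length 2): (6, 18, -3), (-3, 18, 6)
river cycle of g (length 4): (7, 16, -5), (-5, 14, 10), (10, 6, -9), (-9, 12, 7)
cycles differ ⇒ inequivalent

no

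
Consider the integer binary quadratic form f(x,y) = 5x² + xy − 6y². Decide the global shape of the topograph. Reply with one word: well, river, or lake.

D = b²−4ac = 1² − 4·5·(-6) = 121
D = 11² is a perfect square ⇒ form factors over ℤ ⇒ lakes

lake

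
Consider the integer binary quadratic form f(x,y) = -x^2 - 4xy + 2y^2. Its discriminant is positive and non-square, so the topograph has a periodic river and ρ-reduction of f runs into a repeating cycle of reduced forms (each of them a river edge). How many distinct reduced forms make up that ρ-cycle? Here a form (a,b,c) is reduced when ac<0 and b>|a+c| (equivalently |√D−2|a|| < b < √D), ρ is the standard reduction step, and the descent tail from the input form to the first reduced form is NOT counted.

D = 24, ⌊√D⌋ = 4
descent: ρ → (2,4,-1)  [lands on river]
river: ρ → (-1,4,2)
ρ-cycle length = 2 (tail of 1 descent step not counted)

2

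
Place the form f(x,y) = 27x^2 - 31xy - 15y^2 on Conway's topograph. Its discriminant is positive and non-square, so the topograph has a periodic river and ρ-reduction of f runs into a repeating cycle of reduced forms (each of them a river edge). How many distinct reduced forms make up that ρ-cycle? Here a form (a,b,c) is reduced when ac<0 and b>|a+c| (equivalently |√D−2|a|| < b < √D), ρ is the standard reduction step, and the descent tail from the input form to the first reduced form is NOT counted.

D = 2581, ⌊√D⌋ = 50
descent: ρ → (-15,31,27)  [lands on river]
river: ρ → (27,23,-19)
river: ρ → (-19,15,31)
river: ρ → (31,47,-3)
river: ρ → (-3,49,15)
river: ρ → (15,41,-15)
river: ρ → (-15,49,3)
river: ρ → (3,47,-31)
river: ρ → (-31,15,19)
river: ρ → (19,23,-27)
river: ρ → (-27,31,15)
river: ρ → (15,29,-29)
river: ρ → (-29,29,15)
river: ρ → (15,31,-27)
river: ρ → (-27,23,19)
river: ρ → (19,15,-31)
river: ρ → (-31,47,3)
river: ρ → (3,49,-15)
river: ρ → (-15,41,15)
river: ρ → (15,49,-3)
river: ρ → (-3,47,31)
river: ρ → (31,15,-19)
river: ρ → (-19,23,27)
river: ρ → (27,31,-15)
river: ρ → (-15,29,29)
river: ρ → (29,29,-15)
ρ-cycle length = 26 (tail of 1 descent step not counted)

26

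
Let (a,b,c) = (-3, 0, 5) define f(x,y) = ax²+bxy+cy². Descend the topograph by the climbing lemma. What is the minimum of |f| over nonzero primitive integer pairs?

descent: ρ → (5,0,-3)
descent: ρ → (-3,6,2)  [lands on river]
river: ρ → (2,6,-3)
closes: descent 2, river 2
min |a| on river = 2

2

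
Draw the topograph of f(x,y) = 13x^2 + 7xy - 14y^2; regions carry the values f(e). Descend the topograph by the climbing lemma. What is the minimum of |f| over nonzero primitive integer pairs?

river: ρ → (-14,21,6)
river: ρ → (6,27,-2)
river: ρ → (-2,25,19)
river: ρ → (19,13,-8)
river: ρ → (-8,19,13)
river: ρ → (13,7,-14)
closes: descent 0, river 6
min |a| on river = 2

2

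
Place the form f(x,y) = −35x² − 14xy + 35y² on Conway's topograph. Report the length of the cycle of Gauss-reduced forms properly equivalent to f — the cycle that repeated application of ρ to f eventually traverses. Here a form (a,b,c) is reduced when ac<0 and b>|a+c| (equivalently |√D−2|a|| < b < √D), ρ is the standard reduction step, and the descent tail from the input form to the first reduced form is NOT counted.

D = 5096, ⌊√D⌋ = 71
descent: ρ → (35,14,-35)  [lands on river]
river: ρ → (-35,56,14)
river: ρ → (14,56,-35)
river: ρ → (-35,14,35)
river: ρ → (35,56,-14)
river: ρ → (-14,56,35)
ρ-cycle length = 6 (tail of 1 descent step not counted)

6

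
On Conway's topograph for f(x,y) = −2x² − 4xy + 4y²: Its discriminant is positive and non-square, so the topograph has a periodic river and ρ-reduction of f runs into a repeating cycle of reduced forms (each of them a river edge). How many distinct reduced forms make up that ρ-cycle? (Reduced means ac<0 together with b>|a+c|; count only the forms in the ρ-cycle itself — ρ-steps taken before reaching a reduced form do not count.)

D = 48, ⌊√D⌋ = 6
descent: ρ → (4,4,-2)  [lands on river]
river: ρ → (-2,4,4)
ρ-cycle length = 2 (tail of 1 descent step not counted)

2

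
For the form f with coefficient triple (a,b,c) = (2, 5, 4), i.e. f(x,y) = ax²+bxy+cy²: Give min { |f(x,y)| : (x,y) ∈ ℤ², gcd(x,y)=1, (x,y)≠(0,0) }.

translate: b→1 (≡5 mod 4), so (2,5,4)→(2,1,1)
flip: (2,1,1)→(1,-1,2)
translate: b→1 (≡-1 mod 2), so (1,-1,2)→(1,1,2)
reduced (well bottom): (1,1,2) with a≤c, −a<b≤a
well minimum = a = 1

1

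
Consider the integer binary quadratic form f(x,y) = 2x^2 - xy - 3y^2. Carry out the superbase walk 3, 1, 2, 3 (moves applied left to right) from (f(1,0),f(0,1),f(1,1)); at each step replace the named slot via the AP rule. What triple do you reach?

start (2,-3,-2) = (f(1,0),f(0,1),f(1,1))
replace slot 3: 2·(2+(-3)) − (-2) = 0 → (2,-3,0)
replace slot 1: 2·((-3)+0) − 2 = -8 → (-8,-3,0)
replace slot 2: 2·((-8)+0) − (-3) = -13 → (-8,-13,0)
replace slot 3: 2·((-8)+(-13)) − 0 = -42 → (-8,-13,-42)

-8,-13,-42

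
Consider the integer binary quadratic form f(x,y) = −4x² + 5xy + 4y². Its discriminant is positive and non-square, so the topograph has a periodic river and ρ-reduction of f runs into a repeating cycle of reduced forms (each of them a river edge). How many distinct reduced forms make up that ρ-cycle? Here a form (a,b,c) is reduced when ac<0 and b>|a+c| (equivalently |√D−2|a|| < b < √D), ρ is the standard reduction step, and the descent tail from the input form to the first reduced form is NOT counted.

D = 89, ⌊√D⌋ = 9
river: ρ → (4,3,-5)
river: ρ → (-5,7,2)
river: ρ → (2,9,-1)
river: ρ → (-1,9,2)
river: ρ → (2,7,-5)
river: ρ → (-5,3,4)
river: ρ → (4,5,-4)
river: ρ → (-4,3,5)
river: ρ → (5,7,-2)
river: ρ → (-2,9,1)
river: ρ → (1,9,-2)
river: ρ → (-2,7,5)
river: ρ → (5,3,-4)
river: ρ → (-4,5,4)
ρ-cycle length = 14 (tail of 0 descent steps not counted)

14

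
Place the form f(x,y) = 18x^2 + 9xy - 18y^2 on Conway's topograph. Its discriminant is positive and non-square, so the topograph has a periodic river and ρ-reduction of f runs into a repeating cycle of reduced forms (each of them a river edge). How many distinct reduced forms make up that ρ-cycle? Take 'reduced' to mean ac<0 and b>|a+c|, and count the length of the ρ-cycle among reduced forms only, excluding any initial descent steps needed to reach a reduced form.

D = 1377, ⌊√D⌋ = 37
river: ρ → (-18,27,9)
river: ρ → (9,27,-18)
river: ρ → (-18,9,18)
river: ρ → (18,27,-9)
river: ρ → (-9,27,18)
river: ρ → (18,9,-18)
ρ-cycle length = 6 (tail of 0 descent steps not counted)

6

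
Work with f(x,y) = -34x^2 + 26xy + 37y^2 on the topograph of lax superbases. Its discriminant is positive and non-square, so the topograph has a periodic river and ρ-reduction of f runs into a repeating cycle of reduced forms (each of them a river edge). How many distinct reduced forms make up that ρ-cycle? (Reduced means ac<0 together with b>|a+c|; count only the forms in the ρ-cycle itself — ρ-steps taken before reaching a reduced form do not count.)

D = 5708, ⌊√D⌋ = 75
river: ρ → (37,48,-23)
river: ρ → (-23,44,41)
river: ρ → (41,38,-26)
river: ρ → (-26,66,13)
river: ρ → (13,64,-31)
river: ρ → (-31,60,17)
river: ρ → (17,42,-58)
river: ρ → (-58,74,1)
river: ρ → (1,74,-58)
river: ρ → (-58,42,17)
river: ρ → (17,60,-31)
river: ρ → (-31,64,13)
river: ρ → (13,66,-26)
river: ρ → (-26,38,41)
river: ρ → (41,44,-23)
river: ρ → (-23,48,37)
river: ρ → (37,26,-34)
river: ρ → (-34,42,29)
river: ρ → (29,74,-2)
river: ρ → (-2,74,29)
river: ρ → (29,42,-34)
river: ρ → (-34,26,37)
ρ-cycle length = 22 (tail of 0 descent steps not counted)

22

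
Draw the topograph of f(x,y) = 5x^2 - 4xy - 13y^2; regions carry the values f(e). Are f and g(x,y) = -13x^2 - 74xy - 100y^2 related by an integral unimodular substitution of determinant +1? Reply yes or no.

D₁ = 276, D₂ = 276
river cycle of f (length 8): (5, 16, -1), (-1, 16, 5), (5, 14, -4), (-4, 10, 11), (11, 12, -3), (-3, 12, 11), (11, 10, -4), (-4, 14, 5)
river cycle of g (length 8): (5, 16, -1), (-1, 16, 5), (5, 14, -4), (-4, 10, 11), (11, 12, -3), (-3, 12, 11), (11, 10, -4), (-4, 14, 5)
cycles coincide ⇒ equivalent

yes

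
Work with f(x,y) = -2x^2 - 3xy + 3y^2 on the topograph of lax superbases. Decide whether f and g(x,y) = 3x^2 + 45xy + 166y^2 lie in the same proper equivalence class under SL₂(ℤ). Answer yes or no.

D₁ = 33, D₂ = 33
river cycle of f (length 4): (3, 3, -2), (-2, 5, 1), (1, 5, -2), (-2, 3, 3)
river cycle of g (length 4): (3, 3, -2), (-2, 5, 1), (1, 5, -2), (-2, 3, 3)
cycles coincide ⇒ equivalent

yes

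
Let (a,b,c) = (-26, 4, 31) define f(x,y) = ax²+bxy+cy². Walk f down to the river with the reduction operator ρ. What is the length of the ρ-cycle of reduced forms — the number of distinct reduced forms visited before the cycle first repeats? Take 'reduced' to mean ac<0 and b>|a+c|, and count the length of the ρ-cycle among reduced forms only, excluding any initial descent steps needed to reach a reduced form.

D = 3240, ⌊√D⌋ = 56
descent: ρ → (31,-4,-26)
descent: ρ → (-26,56,1)  [lands on river]
river: ρ → (1,56,-26)
river: ρ → (-26,48,9)
river: ρ → (9,42,-41)
river: ρ → (-41,40,10)
river: ρ → (10,40,-41)
river: ρ → (-41,42,9)
river: ρ → (9,48,-26)
ρ-cycle length = 8 (tail of 2 descent steps not counted)

8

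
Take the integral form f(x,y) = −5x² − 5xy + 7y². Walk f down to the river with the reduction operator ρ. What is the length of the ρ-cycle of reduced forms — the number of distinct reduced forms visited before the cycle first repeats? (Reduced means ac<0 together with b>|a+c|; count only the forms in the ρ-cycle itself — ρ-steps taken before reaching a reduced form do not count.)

D = 165, ⌊√D⌋ = 12
descent: ρ → (7,5,-5)  [lands on river]
river: ρ → (-5,5,7)
river: ρ → (7,9,-3)
river: ρ → (-3,9,7)
ρ-cycle length = 4 (tail of 1 descent step not counted)

4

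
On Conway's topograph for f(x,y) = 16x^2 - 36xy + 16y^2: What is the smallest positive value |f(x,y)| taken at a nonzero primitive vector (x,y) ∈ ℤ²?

descent: ρ → (16,4,-4)
descent: ρ → (-4,12,8)  [lands on river]
river: ρ → (8,4,-8)
river: ρ → (-8,12,4)
river: ρ → (4,12,-8)
river: ρ → (-8,4,8)
river: ρ → (8,12,-4)
closes: descent 2, river 6
min |a| on river = 4

4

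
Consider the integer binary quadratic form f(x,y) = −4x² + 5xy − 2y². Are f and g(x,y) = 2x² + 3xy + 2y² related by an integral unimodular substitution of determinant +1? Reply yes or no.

D₁ = -7, D₂ = -7
f is negative-definite; reduce −f:
−f: translate: b→3 (≡-5 mod 8), so (4,-5,2)→(4,3,1)
−f: flip: (4,3,1)→(1,-3,4)
−f: translate: b→1 (≡-3 mod 2), so (1,-3,4)→(1,1,2)
−f: reduced (well bottom): (1,1,2) with a≤c, −a<b≤a
flip sign back: reduced form of f is (-1,-1,-2)
g: translate: b→-1 (≡3 mod 4), so (2,3,2)→(2,-1,1)
g: flip: (2,-1,1)→(1,1,2)
g: reduced (well bottom): (1,1,2) with a≤c, −a<b≤a
reduced forms (-1, -1, -2) vs (1, 1, 2) ⇒ inequivalent

no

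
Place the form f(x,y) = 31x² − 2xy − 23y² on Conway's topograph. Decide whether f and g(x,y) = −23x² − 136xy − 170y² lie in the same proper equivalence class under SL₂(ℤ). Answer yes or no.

D₁ = 2856, D₂ = 2856
river cycle of f (length 8): (-23, 48, 6), (6, 48, -23), (-23, 44, 10), (10, 36, -39), (-39, 42, 7), (7, 42, -39), (-39, 36, 10), (10, 44, -23)
river cycle of g (length 8): (-23, 48, 6), (6, 48, -23), (-23, 44, 10), (10, 36, -39), (-39, 42, 7), (7, 42, -39), (-39, 36, 10), (10, 44, -23)
cycles coincide ⇒ equivalent

yes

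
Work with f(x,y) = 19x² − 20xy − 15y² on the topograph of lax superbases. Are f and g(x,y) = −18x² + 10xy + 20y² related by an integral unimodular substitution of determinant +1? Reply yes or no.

D₁ = 1540, D₂ = 1540
river cycle of f (length 16): (-15, 20, 19), (19, 18, -16), (-16, 14, 21), (21, 28, -9), (-9, 26, 24), (24, 22, -11), (-11, 22, 24), (24, 26, -9), (-9, 28, 21), (21, 14, -16), … (6 more)
river cycle of g (length 12): (20, 30, -8), (-8, 34, 12), (12, 38, -2), (-2, 38, 12), (12, 34, -8), (-8, 30, 20), (20, 10, -18), (-18, 26, 12), (12, 22, -22), (-22, 22, 12), … (2 more)
cycles differ ⇒ inequivalent

no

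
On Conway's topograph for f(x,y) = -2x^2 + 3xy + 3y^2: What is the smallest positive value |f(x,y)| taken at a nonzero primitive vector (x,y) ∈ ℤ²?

river: ρ → (3,3,-2)
river: ρ → (-2,5,1)
river: ρ → (1,5,-2)
river: ρ → (-2,3,3)
closes: descent 0, river 4
min |a| on river = 1

1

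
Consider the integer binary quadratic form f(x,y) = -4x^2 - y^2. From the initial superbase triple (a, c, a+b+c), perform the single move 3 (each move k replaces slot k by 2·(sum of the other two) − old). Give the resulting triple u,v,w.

start (-4,-1,-5) = (f(1,0),f(0,1),f(1,1))
replace slot 3: 2·((-4)+(-1)) − (-5) = -5 → (-4,-1,-5)

-4,-1,-5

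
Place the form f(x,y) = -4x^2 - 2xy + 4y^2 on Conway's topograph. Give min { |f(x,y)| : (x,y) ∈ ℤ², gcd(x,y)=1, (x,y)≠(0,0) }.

descent: ρ → (4,2,-4)  [lands on river]
river: ρ → (-4,6,2)
river: ρ → (2,6,-4)
river: ρ → (-4,2,4)
river: ρ → (4,6,-2)
river: ρ → (-2,6,4)
closes: descent 1, river 6
min |a| on river = 2

2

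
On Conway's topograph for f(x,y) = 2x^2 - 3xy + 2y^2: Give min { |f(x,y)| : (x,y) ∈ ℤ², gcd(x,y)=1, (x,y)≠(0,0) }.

translate: b→1 (≡-3 mod 4), so (2,-3,2)→(2,1,1)
flip: (2,1,1)→(1,-1,2)
translate: b→1 (≡-1 mod 2), so (1,-1,2)→(1,1,2)
reduced (well bottom): (1,1,2) with a≤c, −a<b≤a
well minimum = a = 1

1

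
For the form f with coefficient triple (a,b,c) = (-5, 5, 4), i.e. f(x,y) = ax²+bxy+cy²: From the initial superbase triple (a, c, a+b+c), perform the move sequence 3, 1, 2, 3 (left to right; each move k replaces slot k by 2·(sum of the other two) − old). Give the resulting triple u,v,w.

start (-5,4,4) = (f(1,0),f(0,1),f(1,1))
replace slot 3: 2·((-5)+4) − 4 = -6 → (-5,4,-6)
replace slot 1: 2·(4+(-6)) − (-5) = 1 → (1,4,-6)
replace slot 2: 2·(1+(-6)) − 4 = -14 → (1,-14,-6)
replace slot 3: 2·(1+(-14)) − (-6) = -20 → (1,-14,-20)

1,-14,-20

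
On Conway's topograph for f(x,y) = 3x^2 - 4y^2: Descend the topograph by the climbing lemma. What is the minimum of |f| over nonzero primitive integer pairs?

descent: ρ → (-4,0,3)
descent: ρ → (3,6,-1)  [lands on river]
river: ρ → (-1,6,3)
closes: descent 2, river 2
min |a| on river = 1

1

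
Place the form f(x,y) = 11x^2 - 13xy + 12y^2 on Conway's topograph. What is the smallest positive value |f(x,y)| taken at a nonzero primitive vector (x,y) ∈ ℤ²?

translate: b→9 (≡-13 mod 22), so (11,-13,12)→(11,9,10)
flip: (11,9,10)→(10,-9,11)
reduced (well bottom): (10,-9,11) with a≤c, −a<b≤a
well minimum = a = 10

10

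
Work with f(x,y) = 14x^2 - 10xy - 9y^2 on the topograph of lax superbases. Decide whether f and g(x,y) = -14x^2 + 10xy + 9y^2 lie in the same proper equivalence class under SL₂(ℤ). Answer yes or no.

D₁ = 604, D₂ = 604
river cycle of f (length 20): (-9, 10, 14), (14, 18, -5), (-5, 22, 6), (6, 14, -17), (-17, 20, 3), (3, 22, -10), (-10, 18, 7), (7, 24, -1), (-1, 24, 7), (7, 18, -10), … (10 more)
river cycle of g (length 20): (9, 8, -15), (-15, 22, 2), (2, 22, -15), (-15, 8, 9), (9, 10, -14), (-14, 18, 5), (5, 22, -6), (-6, 14, 17), (17, 20, -3), (-3, 22, 10), … (10 more)
cycles differ ⇒ inequivalent

no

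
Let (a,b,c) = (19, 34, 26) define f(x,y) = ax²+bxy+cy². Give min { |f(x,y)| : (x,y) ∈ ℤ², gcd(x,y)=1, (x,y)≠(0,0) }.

translate: b→-4 (≡34 mod 38), so (19,34,26)→(19,-4,11)
flip: (19,-4,11)→(11,4,19)
reduced (well bottom): (11,4,19) with a≤c, −a<b≤a
well minimum = a = 11

11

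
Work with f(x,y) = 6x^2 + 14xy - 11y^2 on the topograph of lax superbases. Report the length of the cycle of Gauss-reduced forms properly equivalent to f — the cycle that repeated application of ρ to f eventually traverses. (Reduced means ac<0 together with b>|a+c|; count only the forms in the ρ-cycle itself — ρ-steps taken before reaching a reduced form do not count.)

D = 460, ⌊√D⌋ = 21
river: ρ → (-11,8,9)
river: ρ → (9,10,-10)
river: ρ → (-10,10,9)
river: ρ → (9,8,-11)
river: ρ → (-11,14,6)
river: ρ → (6,10,-15)
river: ρ → (-15,20,1)
river: ρ → (1,20,-15)
river: ρ → (-15,10,6)
river: ρ → (6,14,-11)
ρ-cycle length = 10 (tail of 0 descent steps not counted)

10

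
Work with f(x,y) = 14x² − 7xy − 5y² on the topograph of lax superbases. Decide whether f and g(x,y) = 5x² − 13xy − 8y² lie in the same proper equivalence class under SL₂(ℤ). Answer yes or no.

D₁ = 329, D₂ = 329
river cycle of f (length 16): (-5, 17, 2), (2, 15, -13), (-13, 11, 4), (4, 13, -10), (-10, 7, 7), (7, 7, -10), (-10, 13, 4), (4, 11, -13), (-13, 15, 2), (2, 17, -5), … (6 more)
river cycle of g (length 16): (-8, 13, 5), (5, 17, -2), (-2, 15, 13), (13, 11, -4), (-4, 13, 10), (10, 7, -7), (-7, 7, 10), (10, 13, -4), (-4, 11, 13), (13, 15, -2), … (6 more)
cycles differ ⇒ inequivalent

no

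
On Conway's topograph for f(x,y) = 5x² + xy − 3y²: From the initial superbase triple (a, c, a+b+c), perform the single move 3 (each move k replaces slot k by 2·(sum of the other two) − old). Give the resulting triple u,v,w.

start (5,-3,3) = (f(1,0),f(0,1),f(1,1))
replace slot 3: 2·(5+(-3)) − 3 = 1 → (5,-3,1)

5,-3,1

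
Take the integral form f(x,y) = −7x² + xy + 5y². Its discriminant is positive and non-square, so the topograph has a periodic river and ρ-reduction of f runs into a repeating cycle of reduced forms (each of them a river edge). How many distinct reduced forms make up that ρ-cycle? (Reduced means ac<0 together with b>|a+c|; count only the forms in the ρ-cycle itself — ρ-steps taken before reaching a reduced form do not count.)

D = 141, ⌊√D⌋ = 11
descent: ρ → (5,9,-3)  [lands on river]
river: ρ → (-3,9,5)
river: ρ → (5,11,-1)
river: ρ → (-1,11,5)
ρ-cycle length = 4 (tail of 1 descent step not counted)

4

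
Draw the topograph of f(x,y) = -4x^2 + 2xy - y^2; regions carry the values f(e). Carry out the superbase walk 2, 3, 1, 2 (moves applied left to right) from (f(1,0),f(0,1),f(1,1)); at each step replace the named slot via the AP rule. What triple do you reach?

start (-4,-1,-3) = (f(1,0),f(0,1),f(1,1))
replace slot 2: 2·((-4)+(-3)) − (-1) = -13 → (-4,-13,-3)
replace slot 3: 2·((-4)+(-13)) − (-3) = -31 → (-4,-13,-31)
replace slot 1: 2·((-13)+(-31)) − (-4) = -84 → (-84,-13,-31)
replace slot 2: 2·((-84)+(-31)) − (-13) = -217 → (-84,-217,-31)

-84,-217,-31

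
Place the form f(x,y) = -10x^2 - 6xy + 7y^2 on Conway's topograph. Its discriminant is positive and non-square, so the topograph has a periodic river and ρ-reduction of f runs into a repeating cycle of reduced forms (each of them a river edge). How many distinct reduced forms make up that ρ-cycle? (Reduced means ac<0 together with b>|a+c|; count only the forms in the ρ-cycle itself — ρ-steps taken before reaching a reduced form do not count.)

D = 316, ⌊√D⌋ = 17
descent: ρ → (7,6,-10)  [lands on river]
river: ρ → (-10,14,3)
river: ρ → (3,16,-5)
river: ρ → (-5,14,6)
river: ρ → (6,10,-9)
river: ρ → (-9,8,7)
ρ-cycle length = 6 (tail of 1 descent step not counted)

6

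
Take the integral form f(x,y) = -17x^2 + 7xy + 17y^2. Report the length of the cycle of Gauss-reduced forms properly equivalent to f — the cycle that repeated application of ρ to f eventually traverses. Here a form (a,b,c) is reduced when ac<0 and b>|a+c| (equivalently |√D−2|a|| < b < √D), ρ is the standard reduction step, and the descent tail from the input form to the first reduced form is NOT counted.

D = 1205, ⌊√D⌋ = 34
river: ρ → (17,27,-7)
river: ρ → (-7,29,13)
river: ρ → (13,23,-13)
river: ρ → (-13,29,7)
river: ρ → (7,27,-17)
river: ρ → (-17,7,17)
ρ-cycle length = 6 (tail of 0 descent steps not counted)

6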